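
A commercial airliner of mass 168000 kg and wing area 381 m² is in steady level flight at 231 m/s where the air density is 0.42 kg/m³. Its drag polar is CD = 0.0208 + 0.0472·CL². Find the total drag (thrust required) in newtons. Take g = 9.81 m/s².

Weight W = mg = 168000 × 9.81 = 1.6481×10^6 N; in level flight L = W.
q = ½ρv² = ½ × 0.42 × 231² = 11210 Pa.
Required CL = L/(qS) = 1.6481×10^6/(11210·381) = 0.386.
CD = 0.0208 + 0.0472 × 0.386² = 0.02783.
D = q·S·CD = 11210 × 381 × 0.02783 = 1.188×10^5 N

D = 1.19×10^5 N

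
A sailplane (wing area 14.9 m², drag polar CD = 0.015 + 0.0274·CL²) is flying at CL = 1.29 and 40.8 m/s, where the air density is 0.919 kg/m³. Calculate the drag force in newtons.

D = 691 N

CD = 0.015 + 0.0274 × 1.29² = 0.0606
D = ½ρv²S·CD = ½ × 0.919 × 40.8² × 14.9 × 0.0606 = 691 N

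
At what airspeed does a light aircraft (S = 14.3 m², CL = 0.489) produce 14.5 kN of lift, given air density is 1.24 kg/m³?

L = ½ρv²S·CL ⇒ v = √(2L/(ρ·S·CL))
v = √(2 × 14500 / (1.24 × 14.3 × 0.489)) = √3345 = 57.8 m/s

v = 57.8 m/s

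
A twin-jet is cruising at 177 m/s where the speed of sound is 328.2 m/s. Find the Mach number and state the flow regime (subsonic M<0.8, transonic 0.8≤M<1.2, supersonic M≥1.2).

M = 0.539 (subsonic)

M = v/a = 177 / 328.2 = 0.539
M = 0.539 → subsonic.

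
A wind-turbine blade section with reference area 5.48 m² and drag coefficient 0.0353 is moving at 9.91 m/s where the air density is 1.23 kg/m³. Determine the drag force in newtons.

D = 11.7 N

Dynamic pressure q = ½ρv² = ½ × 1.23 × 9.91² = 60.4 Pa.
D = q·S·CD = 60.4 × 5.48 × 0.0353 = 11.7 N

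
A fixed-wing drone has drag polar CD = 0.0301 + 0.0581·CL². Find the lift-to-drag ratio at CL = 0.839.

L/D = 11.8

CD = 0.0301 + 0.0581 × 0.839² = 0.071
L/D = CL/CD = 0.839 / 0.071 = 11.8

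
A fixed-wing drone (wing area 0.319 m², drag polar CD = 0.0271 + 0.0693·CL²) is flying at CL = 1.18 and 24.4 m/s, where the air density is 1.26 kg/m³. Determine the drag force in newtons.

D = 14.8 N

CD = 0.0271 + 0.0693 × 1.18² = 0.1236
D = ½ρv²S·CD = ½ × 1.26 × 24.4² × 0.319 × 0.1236 = 14.8 N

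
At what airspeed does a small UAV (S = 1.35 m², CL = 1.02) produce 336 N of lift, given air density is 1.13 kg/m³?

L = ½ρv²S·CL ⇒ v = √(2L/(ρ·S·CL))
v = √(2 × 336 / (1.13 × 1.35 × 1.02)) = √431.9 = 20.8 m/s

v = 20.8 m/s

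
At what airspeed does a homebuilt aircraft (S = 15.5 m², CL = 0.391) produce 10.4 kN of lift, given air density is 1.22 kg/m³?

L = ½ρv²S·CL ⇒ v = √(2L/(ρ·S·CL))
v = √(2 × 10400 / (1.22 × 15.5 × 0.391)) = √2813 = 53 m/s

v = 53 m/s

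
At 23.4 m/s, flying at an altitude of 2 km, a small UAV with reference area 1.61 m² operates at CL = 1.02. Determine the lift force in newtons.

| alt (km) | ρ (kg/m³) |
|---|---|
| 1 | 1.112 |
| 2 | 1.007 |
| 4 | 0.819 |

L = 453 N

At 2 km, from the table: ρ = 1.007 kg/m³.
Dynamic pressure q = ½ρv² = ½ × 1.007 × 23.4² = 275.7 Pa.
L = q·S·CL = 275.7 × 1.61 × 1.02 = 453 N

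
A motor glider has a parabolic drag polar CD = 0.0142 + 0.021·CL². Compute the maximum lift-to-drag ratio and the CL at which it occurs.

For CD = CD0 + K·CL², (L/D)max occurs at CL* = √(CD0/K) and equals 1/(2√(K·CD0)).
(L/D)max = 1/(2√(0.021 × 0.0142)) = 1/(2 × 0.01727) = 29
CL* = √(0.0142/0.021) = 0.822

(L/D)max = 29, at CL = 0.822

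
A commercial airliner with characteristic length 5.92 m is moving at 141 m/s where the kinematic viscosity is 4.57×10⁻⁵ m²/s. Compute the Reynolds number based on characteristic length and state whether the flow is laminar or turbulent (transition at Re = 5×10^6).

Re = v·c/ν = 141 × 5.92 / (4.57×10⁻⁵) = 1.83×10^7
Since 1.83×10^7 > 5×10^6, the flow is turbulent.

Re = 1.83×10^7 (turbulent)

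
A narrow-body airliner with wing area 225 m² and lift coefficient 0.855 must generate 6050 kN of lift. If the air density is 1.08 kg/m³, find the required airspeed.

L = ½ρv²S·CL ⇒ v = √(2L/(ρ·S·CL))
v = √(2 × 6.05×10^6 / (1.08 × 225 × 0.855)) = √58240 = 241 m/s

v = 241 m/s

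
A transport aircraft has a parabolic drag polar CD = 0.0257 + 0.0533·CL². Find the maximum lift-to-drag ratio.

For CD = CD0 + K·CL², (L/D)max occurs at CL* = √(CD0/K) and equals 1/(2√(K·CD0)).
(L/D)max = 1/(2√(0.0533 × 0.0257)) = 1/(2 × 0.03701) = 13.5

(L/D)max = 13.5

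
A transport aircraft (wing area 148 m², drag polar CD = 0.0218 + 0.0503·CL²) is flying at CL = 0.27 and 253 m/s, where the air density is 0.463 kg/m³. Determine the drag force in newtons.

CD = 0.0218 + 0.0503 × 0.27² = 0.02547
D = ½ρv²S·CD = ½ × 0.463 × 253² × 148 × 0.02547 = 55900 N

D = 55900 N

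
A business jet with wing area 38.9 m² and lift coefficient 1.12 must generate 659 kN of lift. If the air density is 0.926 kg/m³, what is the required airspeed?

v = 181 m/s

L = ½ρv²S·CL ⇒ v = √(2L/(ρ·S·CL))
v = √(2 × 6.59×10^5 / (0.926 × 38.9 × 1.12)) = √32670 = 181 m/s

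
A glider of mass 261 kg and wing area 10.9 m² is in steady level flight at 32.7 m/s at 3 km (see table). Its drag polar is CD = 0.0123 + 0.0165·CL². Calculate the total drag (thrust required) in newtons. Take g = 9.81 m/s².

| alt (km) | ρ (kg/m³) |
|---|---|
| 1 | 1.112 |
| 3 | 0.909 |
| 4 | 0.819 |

At 3 km, from the table: ρ = 0.909 kg/m³.
Weight W = mg = 261 × 9.81 = 2560.4 N; in level flight L = W.
Dynamic pressure q = 0.5 × 0.909 × 32.7² = 486 Pa.
CL = W/(q·S) = 2560.4 / (486 × 10.9) = 0.4833.
CD = 0.0123 + 0.0165 × 0.4833² = 0.01615.
D = q·S·CD = 486 × 10.9 × 0.01615 = 85.58 N

D = 85.6 N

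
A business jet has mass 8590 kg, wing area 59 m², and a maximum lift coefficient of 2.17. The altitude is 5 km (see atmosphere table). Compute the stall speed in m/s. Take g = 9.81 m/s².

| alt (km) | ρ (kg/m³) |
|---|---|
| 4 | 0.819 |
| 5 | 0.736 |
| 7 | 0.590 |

At 5 km, from the table: ρ = 0.736 kg/m³.
Weight W = mg = 8590 × 9.81 = 84270 N.
V_stall = √(2W/(ρ·S·CL,max)) = √(2 × 84270 / (0.736 × 59 × 2.17))
V_stall = √1789 = 42.3 m/s

V_stall = 42.3 m/s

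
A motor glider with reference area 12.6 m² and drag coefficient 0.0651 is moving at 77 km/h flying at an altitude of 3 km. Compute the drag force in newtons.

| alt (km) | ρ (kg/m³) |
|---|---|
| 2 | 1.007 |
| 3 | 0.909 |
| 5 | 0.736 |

At 3 km, from the table: ρ = 0.909 kg/m³.
Convert speed: v = 77 km/h ÷ 3.6 = 21.39 m/s.
D = ½ρv²S·CD = ½ × 0.909 × 21.39² × 12.6 × 0.0651 = 171 N

D = 171 N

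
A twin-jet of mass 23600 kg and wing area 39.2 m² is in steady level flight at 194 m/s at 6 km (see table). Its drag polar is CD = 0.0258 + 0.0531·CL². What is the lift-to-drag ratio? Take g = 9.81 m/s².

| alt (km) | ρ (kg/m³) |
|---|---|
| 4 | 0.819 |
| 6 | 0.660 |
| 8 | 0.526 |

L/D = 12.6

At 6 km, from the table: ρ = 0.660 kg/m³.
Level flight ⇒ L = W = m·g = 23600 × 9.81 = 2.3152×10^5 N.
Dynamic pressure q = 0.5 × 0.66 × 194² = 12420 Pa.
Required CL = L/(qS) = 2.3152×10^5/(12420·39.2) = 0.4755.
CD = 0.0258 + 0.0531 × 0.4755² = 0.03781.
L/D = CL/CD = 0.4755 / 0.03781 = 12.6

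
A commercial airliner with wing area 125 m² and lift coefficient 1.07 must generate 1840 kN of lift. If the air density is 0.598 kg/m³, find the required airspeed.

L = ½ρv²S·CL ⇒ v = √(2L/(ρ·S·CL))
v = √(2 × 1.84×10^6 / (0.598 × 125 × 1.07)) = √46010 = 214 m/s

v = 214 m/s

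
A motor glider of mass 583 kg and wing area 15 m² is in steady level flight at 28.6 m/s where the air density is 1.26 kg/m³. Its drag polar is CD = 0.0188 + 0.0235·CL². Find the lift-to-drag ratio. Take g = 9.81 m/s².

L/D = 23.4

Weight W = mg = 583 × 9.81 = 5719.2 N; in level flight L = W.
Dynamic pressure q = 0.5 × 1.26 × 28.6² = 515.3 Pa.
CL = W/(q·S) = 5719.2 / (515.3 × 15) = 0.7399.
CD = 0.0188 + 0.0235 × 0.7399² = 0.03167.
L/D = CL/CD = 0.7399 / 0.03167 = 23.4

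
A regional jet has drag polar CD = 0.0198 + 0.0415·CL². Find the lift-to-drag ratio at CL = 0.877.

L/D = 17

CD = 0.0198 + 0.0415 × 0.877² = 0.05172
L/D = CL/CD = 0.877 / 0.05172 = 17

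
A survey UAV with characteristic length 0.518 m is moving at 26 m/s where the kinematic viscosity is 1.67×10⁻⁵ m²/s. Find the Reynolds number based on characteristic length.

Re = v·c/ν = 26 × 0.518 / (1.67×10⁻⁵) = 8.06×10^5

Re = 8.06×10^5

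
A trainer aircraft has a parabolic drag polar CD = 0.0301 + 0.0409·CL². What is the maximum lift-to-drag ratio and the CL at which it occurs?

(L/D)max = 14.3, at CL = 0.858

For CD = CD0 + K·CL², (L/D)max occurs at CL* = √(CD0/K) and equals 1/(2√(K·CD0)).
(L/D)max = 1/(2√(0.0409 × 0.0301)) = 1/(2 × 0.03509) = 14.3
CL* = √(0.0301/0.0409) = 0.858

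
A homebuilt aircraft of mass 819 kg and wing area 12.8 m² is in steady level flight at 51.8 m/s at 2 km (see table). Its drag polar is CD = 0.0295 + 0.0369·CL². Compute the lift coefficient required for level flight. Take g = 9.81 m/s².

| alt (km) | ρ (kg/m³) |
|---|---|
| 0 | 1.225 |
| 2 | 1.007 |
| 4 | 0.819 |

At 2 km, from the table: ρ = 1.007 kg/m³.
Level flight ⇒ L = W = m·g = 819 × 9.81 = 8034.4 N.
q = ½ρv² = ½ × 1.007 × 51.8² = 1351 Pa.
CL = W/(q·S) = 8034.4 / (1351 × 12.8) = 0.4646.

CL = 0.465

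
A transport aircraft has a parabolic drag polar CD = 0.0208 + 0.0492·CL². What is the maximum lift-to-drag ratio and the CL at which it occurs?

(L/D)max = 15.6, at CL = 0.65

For CD = CD0 + K·CL², (L/D)max occurs at CL* = √(CD0/K) and equals 1/(2√(K·CD0)).
(L/D)max = 1/(2√(0.0492 × 0.0208)) = 1/(2 × 0.03199) = 15.6
CL* = √(0.0208/0.0492) = 0.65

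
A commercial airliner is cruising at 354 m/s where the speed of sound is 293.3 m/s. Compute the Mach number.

M = 1.21

M = v/a = 354 / 293.3 = 1.21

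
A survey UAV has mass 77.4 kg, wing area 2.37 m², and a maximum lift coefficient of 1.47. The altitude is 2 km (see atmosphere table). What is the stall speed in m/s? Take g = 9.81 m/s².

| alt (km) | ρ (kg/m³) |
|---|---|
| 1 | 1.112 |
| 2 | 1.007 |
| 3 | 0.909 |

V_stall = 20.8 m/s

At 2 km, from the table: ρ = 1.007 kg/m³.
Weight W = mg = 77.4 × 9.81 = 759.3 N.
V_stall = √(2W/(ρ·S·CL,max)) = √(2 × 759.3 / (1.007 × 2.37 × 1.47))
V_stall = √432.9 = 20.8 m/s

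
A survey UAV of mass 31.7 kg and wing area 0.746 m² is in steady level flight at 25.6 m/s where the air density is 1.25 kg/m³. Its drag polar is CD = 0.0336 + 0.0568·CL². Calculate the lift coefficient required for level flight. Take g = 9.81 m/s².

In steady level flight, lift balances weight: W = mg = 31.7 × 9.81 = 310.98 N.
Dynamic pressure q = 0.5 × 1.25 × 25.6² = 409.6 Pa.
CL = 2W/(ρv²S) = 2×310.98/(1.25×25.6²×0.746) = 1.018.

CL = 1.02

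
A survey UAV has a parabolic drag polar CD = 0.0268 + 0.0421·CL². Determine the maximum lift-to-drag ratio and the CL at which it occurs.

For CD = CD0 + K·CL², (L/D)max occurs at CL* = √(CD0/K) and equals 1/(2√(K·CD0)).
(L/D)max = 1/(2√(0.0421 × 0.0268)) = 1/(2 × 0.03359) = 14.9
CL* = √(0.0268/0.0421) = 0.798

(L/D)max = 14.9, at CL = 0.798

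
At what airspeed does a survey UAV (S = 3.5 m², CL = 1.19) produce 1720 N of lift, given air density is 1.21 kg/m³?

v = 26.1 m/s

L = ½ρv²S·CL ⇒ v = √(2L/(ρ·S·CL))
v = √(2 × 1720 / (1.21 × 3.5 × 1.19)) = √682.6 = 26.1 m/s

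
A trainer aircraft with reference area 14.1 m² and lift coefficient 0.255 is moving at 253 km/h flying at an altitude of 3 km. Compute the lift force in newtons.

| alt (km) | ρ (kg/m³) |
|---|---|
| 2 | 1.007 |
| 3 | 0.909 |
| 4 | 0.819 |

At 3 km, from the table: ρ = 0.909 kg/m³.
Convert speed: v = 253 km/h ÷ 3.6 = 70.28 m/s.
Dynamic pressure q = ½ρv² = ½ × 0.909 × 70.28² = 2245 Pa.
L = q·S·CL = 2245 × 14.1 × 0.255 = 8070 N ≈ 8.07 kN

L = 8070 N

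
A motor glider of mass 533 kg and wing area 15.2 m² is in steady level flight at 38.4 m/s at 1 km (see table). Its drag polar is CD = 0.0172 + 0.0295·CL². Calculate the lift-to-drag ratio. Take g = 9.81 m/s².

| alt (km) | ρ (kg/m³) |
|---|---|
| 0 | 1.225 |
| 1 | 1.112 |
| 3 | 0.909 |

At 1 km, from the table: ρ = 1.112 kg/m³.
Level flight ⇒ L = W = m·g = 533 × 9.81 = 5228.7 N.
Dynamic pressure q = 0.5 × 1.112 × 38.4² = 819.9 Pa.
CL = W/(q·S) = 5228.7 / (819.9 × 15.2) = 0.4196.
CD = 0.0172 + 0.0295 × 0.4196² = 0.02239.
L/D = CL/CD = 0.4196 / 0.02239 = 18.7

L/D = 18.7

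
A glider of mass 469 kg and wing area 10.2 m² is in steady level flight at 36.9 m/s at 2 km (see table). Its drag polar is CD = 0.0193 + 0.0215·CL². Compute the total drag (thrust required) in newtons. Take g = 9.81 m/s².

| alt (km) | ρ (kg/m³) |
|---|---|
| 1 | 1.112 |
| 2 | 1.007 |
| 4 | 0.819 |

D = 200 N

At 2 km, from the table: ρ = 1.007 kg/m³.
Weight W = mg = 469 × 9.81 = 4600.9 N; in level flight L = W.
q = ½ρv² = ½ × 1.007 × 36.9² = 685.6 Pa.
CL = W/(q·S) = 4600.9 / (685.6 × 10.2) = 0.6579.
CD = 0.0193 + 0.0215 × 0.6579² = 0.02861.
D = q·S·CD = 685.6 × 10.2 × 0.02861 = 200 N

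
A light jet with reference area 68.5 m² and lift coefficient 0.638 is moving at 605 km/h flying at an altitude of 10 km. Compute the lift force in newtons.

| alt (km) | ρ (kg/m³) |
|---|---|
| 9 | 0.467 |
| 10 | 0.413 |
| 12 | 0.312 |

L = 2.55×10^5 N

At 10 km, from the table: ρ = 0.413 kg/m³.
Convert speed: v = 605 km/h ÷ 3.6 = 168.1 m/s.
Dynamic pressure q = ½ρv² = ½ × 0.413 × 168.1² = 5832 Pa.
L = q·S·CL = 5832 × 68.5 × 0.638 = 2.55×10^5 N ≈ 255 kN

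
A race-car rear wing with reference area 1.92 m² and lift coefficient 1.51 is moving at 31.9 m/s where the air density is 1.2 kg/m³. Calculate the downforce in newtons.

Dynamic pressure q = ½ρv² = ½ × 1.2 × 31.9² = 610.6 Pa.
L = q·S·CL = 610.6 × 1.92 × 1.51 = 1770 N

L = 1770 N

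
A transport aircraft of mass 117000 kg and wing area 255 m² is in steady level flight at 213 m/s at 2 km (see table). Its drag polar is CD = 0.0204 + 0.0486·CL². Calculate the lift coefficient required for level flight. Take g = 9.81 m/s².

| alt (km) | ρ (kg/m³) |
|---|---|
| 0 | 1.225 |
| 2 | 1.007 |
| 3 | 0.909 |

CL = 0.197

At 2 km, from the table: ρ = 1.007 kg/m³.
Weight W = mg = 117000 × 9.81 = 1.1478×10^6 N; in level flight L = W.
Dynamic pressure q = 0.5 × 1.007 × 213² = 22840 Pa.
Required CL = L/(qS) = 1.1478×10^6/(22840·255) = 0.197.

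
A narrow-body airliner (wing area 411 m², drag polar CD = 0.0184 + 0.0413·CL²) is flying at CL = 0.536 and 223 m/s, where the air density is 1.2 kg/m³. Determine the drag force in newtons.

D = 3.71×10^5 N

CD = 0.0184 + 0.0413 × 0.536² = 0.03027
D = ½ρv²S·CD = ½ × 1.2 × 223² × 411 × 0.03027 = 3.71×10^5 N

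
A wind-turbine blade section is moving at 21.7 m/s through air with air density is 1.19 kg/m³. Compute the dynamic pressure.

q = ½ρv² = ½ × 1.19 × 21.7² = 280 Pa

q = 280 Pa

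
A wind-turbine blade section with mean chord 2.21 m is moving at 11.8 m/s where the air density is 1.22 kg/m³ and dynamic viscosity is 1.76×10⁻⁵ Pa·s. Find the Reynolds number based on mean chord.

Re = 1.81×10^6

Re = ρ·v·c/μ = 1.22 × 11.8 × 2.21 / (1.76×10⁻⁵) = 1.81×10^6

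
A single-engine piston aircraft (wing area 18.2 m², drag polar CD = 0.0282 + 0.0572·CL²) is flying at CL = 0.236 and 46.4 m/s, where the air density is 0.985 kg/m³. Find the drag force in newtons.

CD = 0.0282 + 0.0572 × 0.236² = 0.03139
D = ½ρv²S·CD = ½ × 0.985 × 46.4² × 18.2 × 0.03139 = 606 N

D = 606 N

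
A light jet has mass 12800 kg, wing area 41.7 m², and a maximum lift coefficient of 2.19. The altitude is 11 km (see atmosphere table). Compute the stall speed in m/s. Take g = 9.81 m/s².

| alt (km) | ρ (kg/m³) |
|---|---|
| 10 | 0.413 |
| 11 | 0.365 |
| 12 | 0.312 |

V_stall = 86.8 m/s

At 11 km, from the table: ρ = 0.365 kg/m³.
Weight W = mg = 12800 × 9.81 = 1.256×10^5 N.
From L = ½ρV²S·CL,max = W: V_stall = √(2W/(ρSCL,max)) = √(2·1.256×10^5/(0.365·41.7·2.19))
V_stall = √7534 = 86.8 m/s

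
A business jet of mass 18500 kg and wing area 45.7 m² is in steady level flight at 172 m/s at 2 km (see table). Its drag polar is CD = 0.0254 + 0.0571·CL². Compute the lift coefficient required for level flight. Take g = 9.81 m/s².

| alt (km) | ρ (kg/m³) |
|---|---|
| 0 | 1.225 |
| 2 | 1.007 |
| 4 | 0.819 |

CL = 0.267

At 2 km, from the table: ρ = 1.007 kg/m³.
Level flight ⇒ L = W = m·g = 18500 × 9.81 = 1.8148×10^5 N.
Dynamic pressure q = 0.5 × 1.007 × 172² = 14900 Pa.
Required CL = L/(qS) = 1.8148×10^5/(14900·45.7) = 0.2666.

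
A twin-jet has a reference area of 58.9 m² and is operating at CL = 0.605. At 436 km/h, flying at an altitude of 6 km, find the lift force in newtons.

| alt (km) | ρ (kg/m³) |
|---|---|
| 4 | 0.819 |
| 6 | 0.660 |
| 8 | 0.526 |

At 6 km, from the table: ρ = 0.660 kg/m³.
Convert speed: v = 436 km/h ÷ 3.6 = 121.1 m/s.
Dynamic pressure q = ½ρv² = ½ × 0.66 × 121.1² = 4840 Pa.
L = q·S·CL = 4840 × 58.9 × 0.605 = 1.72×10^5 N ≈ 172 kN

L = 1.72×10^5 N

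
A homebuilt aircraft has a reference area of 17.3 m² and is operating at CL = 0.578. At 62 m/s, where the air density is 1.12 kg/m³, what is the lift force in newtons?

L = 21500 N

L = ½ρv²S·CL = ½ × 1.12 × 62² × 17.3 × 0.578 = 21500 N ≈ 21.5 kN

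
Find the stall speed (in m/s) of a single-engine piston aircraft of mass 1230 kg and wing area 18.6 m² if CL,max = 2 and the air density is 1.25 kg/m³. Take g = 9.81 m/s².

At stall, lift equals weight: L = W = m·g = 1230 × 9.81 = 12070 N.
From L = ½ρV²S·CL,max = W: V_stall = √(2W/(ρSCL,max)) = √(2·12070/(1.25·18.6·2))
V_stall = √519 = 22.8 m/s

V_stall = 22.8 m/s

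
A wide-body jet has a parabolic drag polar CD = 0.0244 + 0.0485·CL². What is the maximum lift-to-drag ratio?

(L/D)max = 14.5

For CD = CD0 + K·CL², (L/D)max occurs at CL* = √(CD0/K) and equals 1/(2√(K·CD0)).
(L/D)max = 1/(2√(0.0485 × 0.0244)) = 1/(2 × 0.0344) = 14.5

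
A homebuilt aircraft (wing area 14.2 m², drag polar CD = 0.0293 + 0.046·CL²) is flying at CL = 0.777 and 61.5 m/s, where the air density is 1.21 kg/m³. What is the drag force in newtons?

D = 1850 N

CD = 0.0293 + 0.046 × 0.777² = 0.05707
D = ½ρv²S·CD = ½ × 1.21 × 61.5² × 14.2 × 0.05707 = 1850 N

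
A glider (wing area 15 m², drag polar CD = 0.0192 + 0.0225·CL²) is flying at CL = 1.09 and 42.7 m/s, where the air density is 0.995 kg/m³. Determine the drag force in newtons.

D = 625 N

CD = 0.0192 + 0.0225 × 1.09² = 0.04593
D = ½ρv²S·CD = ½ × 0.995 × 42.7² × 15 × 0.04593 = 625 N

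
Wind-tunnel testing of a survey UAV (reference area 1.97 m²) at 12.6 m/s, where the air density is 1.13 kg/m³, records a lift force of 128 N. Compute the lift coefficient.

CL = 0.724

From L = ½ρv²S·CL, rearranging gives CL = 2L/(ρv²S).
CL = 2 × 128 / (1.13 × 12.6² × 1.97) = 0.724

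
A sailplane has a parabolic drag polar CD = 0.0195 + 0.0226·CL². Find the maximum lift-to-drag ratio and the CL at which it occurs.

For CD = CD0 + K·CL², (L/D)max occurs at CL* = √(CD0/K) and equals 1/(2√(K·CD0)).
(L/D)max = 1/(2√(0.0226 × 0.0195)) = 1/(2 × 0.02099) = 23.8
CL* = √(0.0195/0.0226) = 0.929

(L/D)max = 23.8, at CL = 0.929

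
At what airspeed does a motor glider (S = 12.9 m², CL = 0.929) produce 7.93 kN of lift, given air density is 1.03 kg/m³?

L = ½ρv²S·CL ⇒ v = √(2L/(ρ·S·CL))
v = √(2 × 7930 / (1.03 × 12.9 × 0.929)) = √1285 = 35.8 m/s

v = 35.8 m/s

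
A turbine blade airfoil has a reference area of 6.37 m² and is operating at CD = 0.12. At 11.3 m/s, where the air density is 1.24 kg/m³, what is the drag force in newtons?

D = ½ρv²S·CD = ½ × 1.24 × 11.3² × 6.37 × 0.12 = 60.5 N

D = 60.5 N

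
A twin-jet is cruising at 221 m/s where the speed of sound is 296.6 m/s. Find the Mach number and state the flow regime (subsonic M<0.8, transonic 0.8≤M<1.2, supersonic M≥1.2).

M = 0.745 (subsonic)

M = v/a = 221 / 296.6 = 0.745
M = 0.745 → subsonic.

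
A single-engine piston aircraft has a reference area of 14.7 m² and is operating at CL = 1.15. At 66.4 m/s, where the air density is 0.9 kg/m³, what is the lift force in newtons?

L = 33500 N

Dynamic pressure q = ½ρv² = ½ × 0.9 × 66.4² = 1984 Pa.
L = q·S·CL = 1984 × 14.7 × 1.15 = 33500 N ≈ 33.5 kN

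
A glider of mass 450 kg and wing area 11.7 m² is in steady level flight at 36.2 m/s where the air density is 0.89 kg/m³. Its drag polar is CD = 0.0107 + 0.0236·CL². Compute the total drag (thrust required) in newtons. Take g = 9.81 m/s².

D = 140 N

Weight W = mg = 450 × 9.81 = 4414.5 N; in level flight L = W.
q = ½ρv² = ½ × 0.89 × 36.2² = 583.1 Pa.
CL = W/(q·S) = 4414.5 / (583.1 × 11.7) = 0.647.
CD = 0.0107 + 0.0236 × 0.647² = 0.02058.
D = q·S·CD = 583.1 × 11.7 × 0.02058 = 140.4 N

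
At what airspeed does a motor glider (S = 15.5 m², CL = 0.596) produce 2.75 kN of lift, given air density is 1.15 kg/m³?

v = 22.8 m/s

L = ½ρv²S·CL ⇒ v = √(2L/(ρ·S·CL))
v = √(2 × 2750 / (1.15 × 15.5 × 0.596)) = √517.7 = 22.8 m/s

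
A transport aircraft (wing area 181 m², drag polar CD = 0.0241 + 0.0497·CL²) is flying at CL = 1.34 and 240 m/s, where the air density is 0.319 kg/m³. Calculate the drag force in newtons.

CD = 0.0241 + 0.0497 × 1.34² = 0.1133
D = ½ρv²S·CD = ½ × 0.319 × 240² × 181 × 0.1133 = 1.88×10^5 N

D = 1.88×10^5 N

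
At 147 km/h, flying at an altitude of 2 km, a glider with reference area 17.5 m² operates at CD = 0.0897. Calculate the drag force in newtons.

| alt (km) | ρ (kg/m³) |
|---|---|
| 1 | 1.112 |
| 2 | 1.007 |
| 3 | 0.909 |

D = 1320 N

At 2 km, from the table: ρ = 1.007 kg/m³.
Convert speed: v = 147 km/h ÷ 3.6 = 40.83 m/s.
D = ½ρv²S·CD = ½ × 1.007 × 40.83² × 17.5 × 0.0897 = 1320 N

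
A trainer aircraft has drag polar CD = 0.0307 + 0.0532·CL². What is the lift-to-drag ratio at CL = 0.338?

CD = 0.0307 + 0.0532 × 0.338² = 0.03678
L/D = CL/CD = 0.338 / 0.03678 = 9.19

L/D = 9.19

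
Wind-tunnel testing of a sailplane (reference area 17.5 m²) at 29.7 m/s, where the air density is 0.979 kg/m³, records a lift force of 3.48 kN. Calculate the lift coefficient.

CL = 0.461

From L = ½ρv²S·CL, rearranging gives CL = 2L/(ρv²S).
CL = 2 × 3480 / (0.979 × 29.7² × 17.5) = 0.461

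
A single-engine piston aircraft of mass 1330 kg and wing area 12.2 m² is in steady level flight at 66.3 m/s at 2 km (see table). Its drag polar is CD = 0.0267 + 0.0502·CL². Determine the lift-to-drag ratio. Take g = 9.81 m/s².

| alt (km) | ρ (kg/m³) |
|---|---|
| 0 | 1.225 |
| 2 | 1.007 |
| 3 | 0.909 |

At 2 km, from the table: ρ = 1.007 kg/m³.
Weight W = mg = 1330 × 9.81 = 13047 N; in level flight L = W.
Dynamic pressure q = 0.5 × 1.007 × 66.3² = 2213 Pa.
Required CL = L/(qS) = 13047/(2213·12.2) = 0.4832.
CD = 0.0267 + 0.0502 × 0.4832² = 0.03842.
L/D = CL/CD = 0.4832 / 0.03842 = 12.6

L/D = 12.6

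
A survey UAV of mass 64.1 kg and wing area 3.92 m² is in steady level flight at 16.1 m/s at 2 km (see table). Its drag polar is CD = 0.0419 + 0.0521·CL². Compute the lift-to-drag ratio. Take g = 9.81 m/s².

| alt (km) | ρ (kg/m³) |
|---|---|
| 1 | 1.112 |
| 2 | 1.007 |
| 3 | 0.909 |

At 2 km, from the table: ρ = 1.007 kg/m³.
Weight W = mg = 64.1 × 9.81 = 628.82 N; in level flight L = W.
Dynamic pressure q = 0.5 × 1.007 × 16.1² = 130.5 Pa.
Required CL = L/(qS) = 628.82/(130.5·3.92) = 1.229.
CD = 0.0419 + 0.0521 × 1.229² = 0.1206.
L/D = CL/CD = 1.229 / 0.1206 = 10.2

L/D = 10.2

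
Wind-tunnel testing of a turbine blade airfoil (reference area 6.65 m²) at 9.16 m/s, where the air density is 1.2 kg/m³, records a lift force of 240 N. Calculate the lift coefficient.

From L = ½ρv²S·CL, rearranging gives CL = 2L/(ρv²S).
CL = 2 × 240 / (1.2 × 9.16² × 6.65) = 0.717

CL = 0.717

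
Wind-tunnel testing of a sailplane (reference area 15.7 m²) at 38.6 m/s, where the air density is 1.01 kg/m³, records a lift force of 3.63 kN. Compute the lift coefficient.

CL = 0.307

From L = ½ρv²S·CL, rearranging gives CL = 2L/(ρv²S).
CL = 2 × 3630 / (1.01 × 38.6² × 15.7) = 0.307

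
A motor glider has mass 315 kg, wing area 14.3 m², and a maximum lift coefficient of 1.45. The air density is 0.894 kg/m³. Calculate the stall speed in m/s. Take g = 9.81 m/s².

Stall occurs when L = W at CL,max. W = mg = 315 × 9.81 = 3090 N.
V_stall = √(2W/(ρ·S·CL,max)) = √(2 × 3090 / (0.894 × 14.3 × 1.45))
V_stall = √333.4 = 18.3 m/s

V_stall = 18.3 m/s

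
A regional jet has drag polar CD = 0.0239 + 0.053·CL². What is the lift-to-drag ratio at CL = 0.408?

CD = 0.0239 + 0.053 × 0.408² = 0.03272
L/D = CL/CD = 0.408 / 0.03272 = 12.5

L/D = 12.5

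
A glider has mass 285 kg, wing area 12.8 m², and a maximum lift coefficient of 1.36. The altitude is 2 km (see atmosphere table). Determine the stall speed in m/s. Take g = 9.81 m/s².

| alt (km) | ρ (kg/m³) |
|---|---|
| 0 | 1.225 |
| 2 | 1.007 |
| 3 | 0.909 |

V_stall = 17.9 m/s

At 2 km, from the table: ρ = 1.007 kg/m³.
Weight W = mg = 285 × 9.81 = 2796 N.
V_stall = √(2W/(ρ·S·CL,max)) = √(2 × 2796 / (1.007 × 12.8 × 1.36))
V_stall = √319 = 17.9 m/s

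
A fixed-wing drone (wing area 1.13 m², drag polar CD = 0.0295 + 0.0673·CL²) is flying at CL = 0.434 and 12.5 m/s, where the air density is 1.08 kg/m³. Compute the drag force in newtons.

D = 4.02 N

CD = 0.0295 + 0.0673 × 0.434² = 0.04218
D = ½ρv²S·CD = ½ × 1.08 × 12.5² × 1.13 × 0.04218 = 4.02 N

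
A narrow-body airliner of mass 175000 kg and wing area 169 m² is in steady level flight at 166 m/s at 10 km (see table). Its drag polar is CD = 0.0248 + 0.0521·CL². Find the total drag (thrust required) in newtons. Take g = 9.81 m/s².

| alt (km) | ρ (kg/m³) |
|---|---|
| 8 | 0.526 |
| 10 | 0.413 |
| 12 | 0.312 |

D = 1.84×10^5 N

At 10 km, from the table: ρ = 0.413 kg/m³.
Level flight ⇒ L = W = m·g = 175000 × 9.81 = 1.7168×10^6 N.
q = ½ρv² = ½ × 0.413 × 166² = 5690 Pa.
Required CL = L/(qS) = 1.7168×10^6/(5690·169) = 1.785.
CD = 0.0248 + 0.0521 × 1.785² = 0.1908.
D = q·S·CD = 5690 × 169 × 0.1908 = 1.835×10^5 N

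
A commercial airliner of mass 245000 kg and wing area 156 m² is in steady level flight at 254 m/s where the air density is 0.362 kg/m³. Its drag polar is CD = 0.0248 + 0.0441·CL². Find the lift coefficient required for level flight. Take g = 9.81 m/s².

CL = 1.32

Weight W = mg = 245000 × 9.81 = 2.4034×10^6 N; in level flight L = W.
q = ½ρv² = ½ × 0.362 × 254² = 11680 Pa.
CL = W/(q·S) = 2.4034×10^6 / (11680 × 156) = 1.319.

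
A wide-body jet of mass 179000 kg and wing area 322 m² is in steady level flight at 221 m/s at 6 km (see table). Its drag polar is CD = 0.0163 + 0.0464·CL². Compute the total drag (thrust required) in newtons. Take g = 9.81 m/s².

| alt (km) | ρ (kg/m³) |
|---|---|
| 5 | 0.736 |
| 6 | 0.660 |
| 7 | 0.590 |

At 6 km, from the table: ρ = 0.660 kg/m³.
Level flight ⇒ L = W = m·g = 179000 × 9.81 = 1.756×10^6 N.
q = ½ρv² = ½ × 0.66 × 221² = 16120 Pa.
CL = W/(q·S) = 1.756×10^6 / (16120 × 322) = 0.3384.
CD = 0.0163 + 0.0464 × 0.3384² = 0.02161.
D = q·S·CD = 16120 × 322 × 0.02161 = 1.122×10^5 N

D = 1.12×10^5 N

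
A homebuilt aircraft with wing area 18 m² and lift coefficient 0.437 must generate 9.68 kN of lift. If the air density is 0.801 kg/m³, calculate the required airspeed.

L = ½ρv²S·CL ⇒ v = √(2L/(ρ·S·CL))
v = √(2 × 9680 / (0.801 × 18 × 0.437)) = √3073 = 55.4 m/s

v = 55.4 m/s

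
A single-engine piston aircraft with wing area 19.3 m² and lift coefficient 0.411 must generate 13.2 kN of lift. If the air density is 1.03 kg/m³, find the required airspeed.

v = 56.8 m/s

L = ½ρv²S·CL ⇒ v = √(2L/(ρ·S·CL))
v = √(2 × 13200 / (1.03 × 19.3 × 0.411)) = √3231 = 56.8 m/s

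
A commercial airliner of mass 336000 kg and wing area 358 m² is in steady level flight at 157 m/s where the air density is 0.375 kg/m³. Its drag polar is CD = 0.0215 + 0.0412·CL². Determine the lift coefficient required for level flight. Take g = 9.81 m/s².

In steady level flight, lift balances weight: W = mg = 336000 × 9.81 = 3.2962×10^6 N.
q = ½ρv² = ½ × 0.375 × 157² = 4622 Pa.
CL = 2W/(ρv²S) = 2×3.2962×10^6/(0.375×157²×358) = 1.992.

CL = 1.99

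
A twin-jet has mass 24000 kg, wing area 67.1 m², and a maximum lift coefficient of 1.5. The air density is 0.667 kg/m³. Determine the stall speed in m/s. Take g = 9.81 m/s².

V_stall = 83.8 m/s

At stall, lift equals weight: L = W = m·g = 24000 × 9.81 = 2.354×10^5 N.
V_stall = √(2W/(ρ·S·CL,max)) = √(2 × 2.354×10^5 / (0.667 × 67.1 × 1.5))
V_stall = √7014 = 83.8 m/s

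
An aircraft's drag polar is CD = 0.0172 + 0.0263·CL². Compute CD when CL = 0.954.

CD = 0.0172 + 0.0263 × 0.954² = 0.0172 + 0.02394 = 0.0411

CD = 0.0411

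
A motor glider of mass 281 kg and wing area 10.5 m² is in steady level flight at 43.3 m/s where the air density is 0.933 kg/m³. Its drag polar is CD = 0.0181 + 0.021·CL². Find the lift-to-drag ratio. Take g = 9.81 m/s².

Weight W = mg = 281 × 9.81 = 2756.6 N; in level flight L = W.
q = ½ρv² = ½ × 0.933 × 43.3² = 874.6 Pa.
Required CL = L/(qS) = 2756.6/(874.6·10.5) = 0.3002.
CD = 0.0181 + 0.021 × 0.3002² = 0.01999.
L/D = CL/CD = 0.3002 / 0.01999 = 15

L/D = 15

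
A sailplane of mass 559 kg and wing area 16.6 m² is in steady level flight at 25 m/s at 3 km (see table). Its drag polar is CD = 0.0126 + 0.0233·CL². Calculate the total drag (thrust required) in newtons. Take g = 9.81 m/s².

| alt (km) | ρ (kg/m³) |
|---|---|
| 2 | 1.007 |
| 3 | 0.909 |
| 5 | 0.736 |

D = 208 N

At 3 km, from the table: ρ = 0.909 kg/m³.
Level flight ⇒ L = W = m·g = 559 × 9.81 = 5483.8 N.
q = ½ρv² = ½ × 0.909 × 25² = 284.1 Pa.
Required CL = L/(qS) = 5483.8/(284.1·16.6) = 1.163.
CD = 0.0126 + 0.0233 × 1.163² = 0.04411.
D = q·S·CD = 284.1 × 16.6 × 0.04411 = 208 N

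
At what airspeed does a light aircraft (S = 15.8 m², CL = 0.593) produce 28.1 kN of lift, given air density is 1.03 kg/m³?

L = ½ρv²S·CL ⇒ v = √(2L/(ρ·S·CL))
v = √(2 × 28100 / (1.03 × 15.8 × 0.593)) = √5824 = 76.3 m/s

v = 76.3 m/s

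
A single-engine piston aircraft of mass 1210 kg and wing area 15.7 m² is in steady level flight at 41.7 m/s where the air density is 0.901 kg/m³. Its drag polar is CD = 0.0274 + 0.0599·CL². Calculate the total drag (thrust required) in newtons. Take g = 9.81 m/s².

Level flight ⇒ L = W = m·g = 1210 × 9.81 = 11870 N.
Dynamic pressure q = 0.5 × 0.901 × 41.7² = 783.4 Pa.
CL = 2W/(ρv²S) = 2×11870/(0.901×41.7²×15.7) = 0.9651.
CD = 0.0274 + 0.0599 × 0.9651² = 0.0832.
D = q·S·CD = 783.4 × 15.7 × 0.0832 = 1023 N

D = 1020 N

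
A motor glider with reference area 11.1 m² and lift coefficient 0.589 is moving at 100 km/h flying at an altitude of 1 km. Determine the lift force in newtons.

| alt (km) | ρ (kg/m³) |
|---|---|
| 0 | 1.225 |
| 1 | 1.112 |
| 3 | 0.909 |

L = 2800 N

At 1 km, from the table: ρ = 1.112 kg/m³.
Convert speed: v = 100 km/h ÷ 3.6 = 27.78 m/s.
Dynamic pressure q = ½ρv² = ½ × 1.112 × 27.78² = 429 Pa.
L = q·S·CL = 429 × 11.1 × 0.589 = 2800 N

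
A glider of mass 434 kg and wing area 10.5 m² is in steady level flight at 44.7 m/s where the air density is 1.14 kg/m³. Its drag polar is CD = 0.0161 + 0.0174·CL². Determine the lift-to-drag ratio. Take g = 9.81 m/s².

L/D = 19.4

Weight W = mg = 434 × 9.81 = 4257.5 N; in level flight L = W.
Dynamic pressure q = 0.5 × 1.14 × 44.7² = 1139 Pa.
Required CL = L/(qS) = 4257.5/(1139·10.5) = 0.356.
CD = 0.0161 + 0.0174 × 0.356² = 0.01831.
L/D = CL/CD = 0.356 / 0.01831 = 19.4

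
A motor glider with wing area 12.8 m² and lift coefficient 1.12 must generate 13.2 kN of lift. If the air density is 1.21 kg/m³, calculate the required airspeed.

L = ½ρv²S·CL ⇒ v = √(2L/(ρ·S·CL))
v = √(2 × 13200 / (1.21 × 12.8 × 1.12)) = √1522 = 39 m/s

v = 39 m/s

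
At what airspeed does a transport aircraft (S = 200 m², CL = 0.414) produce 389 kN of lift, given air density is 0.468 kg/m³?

L = ½ρv²S·CL ⇒ v = √(2L/(ρ·S·CL))
v = √(2 × 3.89×10^5 / (0.468 × 200 × 0.414)) = √20080 = 142 m/s

v = 142 m/s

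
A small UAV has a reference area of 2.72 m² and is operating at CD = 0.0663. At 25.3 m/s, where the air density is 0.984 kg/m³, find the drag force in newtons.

D = ½ρv²S·CD = ½ × 0.984 × 25.3² × 2.72 × 0.0663 = 56.8 N

D = 56.8 N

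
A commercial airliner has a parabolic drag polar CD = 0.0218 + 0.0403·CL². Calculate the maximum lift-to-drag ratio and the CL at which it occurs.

For CD = CD0 + K·CL², (L/D)max occurs at CL* = √(CD0/K) and equals 1/(2√(K·CD0)).
(L/D)max = 1/(2√(0.0403 × 0.0218)) = 1/(2 × 0.02964) = 16.9
CL* = √(0.0218/0.0403) = 0.735

(L/D)max = 16.9, at CL = 0.735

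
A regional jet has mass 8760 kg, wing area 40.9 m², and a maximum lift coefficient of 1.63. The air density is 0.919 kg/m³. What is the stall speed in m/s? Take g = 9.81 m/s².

V_stall = 53 m/s

At stall, lift equals weight: L = W = m·g = 8760 × 9.81 = 85940 N.
V_stall = √(2W/(ρ·S·CL,max)) = √(2 × 85940 / (0.919 × 40.9 × 1.63))
V_stall = √2805 = 53 m/s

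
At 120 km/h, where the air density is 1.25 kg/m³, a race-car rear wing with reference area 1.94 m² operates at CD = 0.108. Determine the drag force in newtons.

Convert speed: v = 120 km/h ÷ 3.6 = 33.33 m/s.
D = ½ρv²S·CD = ½ × 1.25 × 33.33² × 1.94 × 0.108 = 146 N

D = 146 N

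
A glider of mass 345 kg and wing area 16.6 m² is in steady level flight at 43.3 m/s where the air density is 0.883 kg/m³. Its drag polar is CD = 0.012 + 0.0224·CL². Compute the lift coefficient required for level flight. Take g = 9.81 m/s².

CL = 0.246

In steady level flight, lift balances weight: W = mg = 345 × 9.81 = 3384.5 N.
q = ½ρv² = ½ × 0.883 × 43.3² = 827.8 Pa.
CL = W/(q·S) = 3384.5 / (827.8 × 16.6) = 0.2463.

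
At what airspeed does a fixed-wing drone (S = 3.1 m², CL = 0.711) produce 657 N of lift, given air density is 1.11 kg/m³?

v = 23.2 m/s

L = ½ρv²S·CL ⇒ v = √(2L/(ρ·S·CL))
v = √(2 × 657 / (1.11 × 3.1 × 0.711)) = √537.1 = 23.2 m/s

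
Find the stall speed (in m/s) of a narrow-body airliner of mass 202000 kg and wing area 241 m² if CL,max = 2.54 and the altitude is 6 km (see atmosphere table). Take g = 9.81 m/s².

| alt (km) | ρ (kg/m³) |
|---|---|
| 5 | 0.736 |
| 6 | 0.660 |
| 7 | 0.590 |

V_stall = 99 m/s

At 6 km, from the table: ρ = 0.660 kg/m³.
Stall occurs when L = W at CL,max. W = mg = 202000 × 9.81 = 1.982×10^6 N.
V_stall = √(2W/(ρ·S·CL,max)) = √(2 × 1.982×10^6 / (0.66 × 241 × 2.54))
V_stall = √9810 = 99 m/s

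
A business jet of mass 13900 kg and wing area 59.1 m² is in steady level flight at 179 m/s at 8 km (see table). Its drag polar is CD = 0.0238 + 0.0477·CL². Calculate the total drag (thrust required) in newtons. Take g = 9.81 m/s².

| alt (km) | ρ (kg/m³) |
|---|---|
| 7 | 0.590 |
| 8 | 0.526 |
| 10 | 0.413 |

At 8 km, from the table: ρ = 0.526 kg/m³.
In steady level flight, lift balances weight: W = mg = 13900 × 9.81 = 1.3636×10^5 N.
Dynamic pressure q = 0.5 × 0.526 × 179² = 8427 Pa.
CL = 2W/(ρv²S) = 2×1.3636×10^5/(0.526×179²×59.1) = 0.2738.
CD = 0.0238 + 0.0477 × 0.2738² = 0.02738.
D = q·S·CD = 8427 × 59.1 × 0.02738 = 13630 N

D = 13600 N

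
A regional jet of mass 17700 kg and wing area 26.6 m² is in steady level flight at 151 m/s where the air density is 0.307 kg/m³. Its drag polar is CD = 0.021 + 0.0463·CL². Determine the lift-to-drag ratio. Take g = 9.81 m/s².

L/D = 10.2

In steady level flight, lift balances weight: W = mg = 17700 × 9.81 = 1.7364×10^5 N.
Dynamic pressure q = 0.5 × 0.307 × 151² = 3500 Pa.
CL = W/(q·S) = 1.7364×10^5 / (3500 × 26.6) = 1.865.
CD = 0.021 + 0.0463 × 1.865² = 0.1821.
L/D = CL/CD = 1.865 / 0.1821 = 10.2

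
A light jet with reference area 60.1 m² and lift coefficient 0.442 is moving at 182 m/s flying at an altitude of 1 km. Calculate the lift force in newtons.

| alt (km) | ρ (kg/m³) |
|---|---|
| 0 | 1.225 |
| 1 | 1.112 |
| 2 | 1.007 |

At 1 km, from the table: ρ = 1.112 kg/m³.
L = ½ρv²S·CL = ½ × 1.112 × 182² × 60.1 × 0.442 = 4.89×10^5 N ≈ 489 kN

L = 4.89×10^5 N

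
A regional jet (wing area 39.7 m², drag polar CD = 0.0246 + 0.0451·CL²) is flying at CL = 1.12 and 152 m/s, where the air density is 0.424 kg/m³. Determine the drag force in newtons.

D = 15800 N

CD = 0.0246 + 0.0451 × 1.12² = 0.08117
D = ½ρv²S·CD = ½ × 0.424 × 152² × 39.7 × 0.08117 = 15800 N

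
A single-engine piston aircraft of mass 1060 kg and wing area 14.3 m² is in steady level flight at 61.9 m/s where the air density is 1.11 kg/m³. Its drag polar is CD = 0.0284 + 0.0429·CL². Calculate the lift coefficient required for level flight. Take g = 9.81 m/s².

CL = 0.342

Level flight ⇒ L = W = m·g = 1060 × 9.81 = 10399 N.
q = ½ρv² = ½ × 1.11 × 61.9² = 2127 Pa.
CL = W/(q·S) = 10399 / (2127 × 14.3) = 0.342.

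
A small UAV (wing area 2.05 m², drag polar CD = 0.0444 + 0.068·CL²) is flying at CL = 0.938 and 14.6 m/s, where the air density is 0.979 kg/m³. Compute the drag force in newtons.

CD = 0.0444 + 0.068 × 0.938² = 0.1042
D = ½ρv²S·CD = ½ × 0.979 × 14.6² × 2.05 × 0.1042 = 22.3 N

D = 22.3 N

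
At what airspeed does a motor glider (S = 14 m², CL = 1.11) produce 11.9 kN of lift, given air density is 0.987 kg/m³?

v = 39.4 m/s

L = ½ρv²S·CL ⇒ v = √(2L/(ρ·S·CL))
v = √(2 × 11900 / (0.987 × 14 × 1.11)) = √1552 = 39.4 m/s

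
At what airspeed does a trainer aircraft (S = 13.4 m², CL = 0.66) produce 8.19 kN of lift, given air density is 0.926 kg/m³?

L = ½ρv²S·CL ⇒ v = √(2L/(ρ·S·CL))
v = √(2 × 8190 / (0.926 × 13.4 × 0.66)) = √2000 = 44.7 m/s

v = 44.7 m/s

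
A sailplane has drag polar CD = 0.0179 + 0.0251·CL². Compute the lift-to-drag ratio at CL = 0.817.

CD = 0.0179 + 0.0251 × 0.817² = 0.03465
L/D = CL/CD = 0.817 / 0.03465 = 23.6

L/D = 23.6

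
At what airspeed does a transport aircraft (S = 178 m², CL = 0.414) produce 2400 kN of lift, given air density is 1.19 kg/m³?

L = ½ρv²S·CL ⇒ v = √(2L/(ρ·S·CL))
v = √(2 × 2.4×10^6 / (1.19 × 178 × 0.414)) = √54740 = 234 m/s

v = 234 m/s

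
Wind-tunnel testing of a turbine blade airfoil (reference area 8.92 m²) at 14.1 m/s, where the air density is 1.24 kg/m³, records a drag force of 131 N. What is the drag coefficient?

From D = ½ρv²S·CD, rearranging gives CD = 2D/(ρv²S).
CD = 2 × 131 / (1.24 × 14.1² × 8.92) = 0.119

CD = 0.119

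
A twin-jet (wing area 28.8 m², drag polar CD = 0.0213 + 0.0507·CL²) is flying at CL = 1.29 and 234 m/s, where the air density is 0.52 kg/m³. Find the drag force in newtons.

D = 43300 N

CD = 0.0213 + 0.0507 × 1.29² = 0.1057
D = ½ρv²S·CD = ½ × 0.52 × 234² × 28.8 × 0.1057 = 43300 N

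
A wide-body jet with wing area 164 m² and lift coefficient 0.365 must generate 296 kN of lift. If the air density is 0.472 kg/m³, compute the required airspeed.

L = ½ρv²S·CL ⇒ v = √(2L/(ρ·S·CL))
v = √(2 × 2.96×10^5 / (0.472 × 164 × 0.365)) = √20950 = 145 m/s

v = 145 m/s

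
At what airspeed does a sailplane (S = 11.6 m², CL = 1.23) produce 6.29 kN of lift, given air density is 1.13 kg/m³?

v = 27.9 m/s

L = ½ρv²S·CL ⇒ v = √(2L/(ρ·S·CL))
v = √(2 × 6290 / (1.13 × 11.6 × 1.23)) = √780.3 = 27.9 m/s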